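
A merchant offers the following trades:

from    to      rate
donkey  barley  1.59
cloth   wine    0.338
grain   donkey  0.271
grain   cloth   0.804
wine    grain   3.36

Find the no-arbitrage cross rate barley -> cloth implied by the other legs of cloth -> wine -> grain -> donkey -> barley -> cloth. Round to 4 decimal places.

2.0435

Known legs of the cycle: 0.338 × 3.36 × 0.271 × 1.59 = 0.4893531552
For no arbitrage the full-cycle product must be 1, so the missing rate is 1 / 0.4893531552 ≈ 2.043514.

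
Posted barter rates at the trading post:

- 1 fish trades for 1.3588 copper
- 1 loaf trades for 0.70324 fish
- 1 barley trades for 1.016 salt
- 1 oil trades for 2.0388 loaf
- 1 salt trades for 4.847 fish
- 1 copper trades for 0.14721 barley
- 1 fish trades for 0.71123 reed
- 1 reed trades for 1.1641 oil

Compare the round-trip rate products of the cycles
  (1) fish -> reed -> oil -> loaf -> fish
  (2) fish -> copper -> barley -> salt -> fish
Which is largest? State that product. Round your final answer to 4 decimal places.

(1) 0.71123 × 1.1641 × 2.0388 × 0.70324 = 1.18708
(2) 1.3588 × 0.14721 × 1.016 × 4.847 = 0.98505
Highest is cycle (1) at 1.1871 (>1, arbitrage).

1.1871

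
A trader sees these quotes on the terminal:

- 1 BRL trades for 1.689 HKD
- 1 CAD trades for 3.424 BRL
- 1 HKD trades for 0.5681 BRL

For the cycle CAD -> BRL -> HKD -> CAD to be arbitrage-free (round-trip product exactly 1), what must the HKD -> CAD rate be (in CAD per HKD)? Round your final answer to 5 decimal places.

0.17292

Known legs of the cycle: 3.424 × 1.689 = 5.783136
For no arbitrage the full-cycle product must be 1, so the missing rate is 1 / 5.783136 ≈ 0.1729166.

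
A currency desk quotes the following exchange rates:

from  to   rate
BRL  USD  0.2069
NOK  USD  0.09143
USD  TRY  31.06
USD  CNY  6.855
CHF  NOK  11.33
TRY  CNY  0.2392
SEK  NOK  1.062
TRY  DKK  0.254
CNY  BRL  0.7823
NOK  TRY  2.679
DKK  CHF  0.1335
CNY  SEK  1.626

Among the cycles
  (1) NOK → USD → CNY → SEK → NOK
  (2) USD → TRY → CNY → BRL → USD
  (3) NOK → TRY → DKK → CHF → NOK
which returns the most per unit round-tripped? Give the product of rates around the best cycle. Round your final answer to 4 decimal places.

1.2025

(1) 0.09143 × 6.855 × 1.626 × 1.062 = 1.08228
(2) 31.06 × 0.2392 × 0.7823 × 0.2069 = 1.20253
(3) 2.679 × 0.254 × 0.1335 × 11.33 = 1.02924
Highest is cycle (2) at 1.2025 (>1, arbitrage).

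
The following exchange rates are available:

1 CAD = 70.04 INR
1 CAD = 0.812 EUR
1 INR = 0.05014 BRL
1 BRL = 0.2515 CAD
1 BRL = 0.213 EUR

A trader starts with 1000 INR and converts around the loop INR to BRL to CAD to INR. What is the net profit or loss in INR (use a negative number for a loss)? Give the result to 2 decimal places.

-116.78

1000 INR × 0.05014 = 50.14 BRL
50.14 BRL × 0.2515 = 12.61021 CAD
12.61021 CAD × 70.04 = 883.2191084 INR
Net change: 883.2191084 − 1000 = -116.7808916 INR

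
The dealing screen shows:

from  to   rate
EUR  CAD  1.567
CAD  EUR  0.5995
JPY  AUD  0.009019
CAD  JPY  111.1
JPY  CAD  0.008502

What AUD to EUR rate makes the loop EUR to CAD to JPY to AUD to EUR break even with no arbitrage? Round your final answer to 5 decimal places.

Known legs of the cycle: 1.567 × 111.1 × 0.009019 = 1.5701510803
For no arbitrage the full-cycle product must be 1, so the missing rate is 1 / 1.5701510803 ≈ 0.6368814.

0.63688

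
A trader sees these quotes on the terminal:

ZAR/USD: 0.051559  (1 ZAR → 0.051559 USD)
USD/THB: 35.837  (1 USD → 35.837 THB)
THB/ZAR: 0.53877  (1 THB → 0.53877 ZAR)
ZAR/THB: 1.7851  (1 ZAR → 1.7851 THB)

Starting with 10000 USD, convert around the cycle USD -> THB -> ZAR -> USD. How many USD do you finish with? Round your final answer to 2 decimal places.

9954.96

10000 USD × 35.837 = 358370 THB
358370 THB × 0.53877 = 193079.0049 ZAR
193079.0049 ZAR × 0.051559 = 9954.9604136391 USD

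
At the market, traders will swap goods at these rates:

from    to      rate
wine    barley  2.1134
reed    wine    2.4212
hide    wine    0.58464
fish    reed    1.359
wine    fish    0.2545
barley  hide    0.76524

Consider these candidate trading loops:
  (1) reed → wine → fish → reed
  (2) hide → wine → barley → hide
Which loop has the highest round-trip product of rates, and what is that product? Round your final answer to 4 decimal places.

(1) 2.4212 × 0.2545 × 1.359 = 0.83741
(2) 0.58464 × 2.1134 × 0.76524 = 0.94551
Highest is cycle (2) at 0.9455 (≤1, no arbitrage).

0.9455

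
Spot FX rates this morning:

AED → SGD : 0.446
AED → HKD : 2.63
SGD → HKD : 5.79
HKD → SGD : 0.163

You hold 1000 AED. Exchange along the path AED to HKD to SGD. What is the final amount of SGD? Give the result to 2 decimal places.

1000 AED × 2.63 = 2630 HKD
2630 HKD × 0.163 = 428.69 SGD

428.69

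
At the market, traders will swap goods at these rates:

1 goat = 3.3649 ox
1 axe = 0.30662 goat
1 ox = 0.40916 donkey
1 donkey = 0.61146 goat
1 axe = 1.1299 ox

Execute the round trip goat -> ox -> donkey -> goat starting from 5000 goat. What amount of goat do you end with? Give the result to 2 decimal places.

4209.24

5000 goat × 3.3649 = 16824.5 ox
16824.5 ox × 0.40916 = 6883.91242 donkey
6883.91242 donkey × 0.61146 = 4209.2370883332 goat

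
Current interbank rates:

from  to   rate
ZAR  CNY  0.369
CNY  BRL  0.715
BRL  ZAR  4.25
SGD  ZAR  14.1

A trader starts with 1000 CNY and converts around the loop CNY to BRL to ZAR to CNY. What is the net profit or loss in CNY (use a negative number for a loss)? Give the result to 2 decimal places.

121.30

1000 CNY × 0.715 = 715 BRL
715 BRL × 4.25 = 3038.75 ZAR
3038.75 ZAR × 0.369 = 1121.29875 CNY
Net change: 1121.29875 − 1000 = 121.29875 CNY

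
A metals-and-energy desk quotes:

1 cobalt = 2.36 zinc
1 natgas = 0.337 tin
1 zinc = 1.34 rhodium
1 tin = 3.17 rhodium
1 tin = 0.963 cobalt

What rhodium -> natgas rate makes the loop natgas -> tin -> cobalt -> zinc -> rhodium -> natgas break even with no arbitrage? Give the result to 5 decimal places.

Known legs of the cycle: 0.337 × 0.963 × 2.36 × 1.34 = 1.0262968344
For no arbitrage the full-cycle product must be 1, so the missing rate is 1 / 1.0262968344 ≈ 0.9743770.

0.97438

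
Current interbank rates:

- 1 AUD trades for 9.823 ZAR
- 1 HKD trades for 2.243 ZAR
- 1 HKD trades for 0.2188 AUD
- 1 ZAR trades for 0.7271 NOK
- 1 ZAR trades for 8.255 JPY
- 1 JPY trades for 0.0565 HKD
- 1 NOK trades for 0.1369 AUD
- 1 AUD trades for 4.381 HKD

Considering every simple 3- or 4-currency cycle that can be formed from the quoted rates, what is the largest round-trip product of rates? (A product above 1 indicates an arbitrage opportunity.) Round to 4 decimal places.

JPY→HKD→ZAR→JPY: 0.0565 × 2.243 × 8.255 = 1.04615
JPY→HKD→AUD→ZAR→JPY: 0.0565 × 0.2188 × 9.823 × 8.255 = 1.00244
NOK→AUD→HKD→ZAR→NOK: 0.1369 × 4.381 × 2.243 × 0.7271 = 0.97814
NOK→AUD→ZAR→NOK: 0.1369 × 9.823 × 0.7271 = 0.97778
Maximum is JPY→HKD→ZAR→JPY at 1.0462; arbitrage exists.

1.0462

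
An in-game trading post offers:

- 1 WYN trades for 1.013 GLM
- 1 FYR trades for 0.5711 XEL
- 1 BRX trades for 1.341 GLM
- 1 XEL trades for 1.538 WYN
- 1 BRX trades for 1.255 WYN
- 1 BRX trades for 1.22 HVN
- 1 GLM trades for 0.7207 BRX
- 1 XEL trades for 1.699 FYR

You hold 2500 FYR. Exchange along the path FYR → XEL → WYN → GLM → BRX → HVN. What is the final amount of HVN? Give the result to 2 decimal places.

2500 FYR × 0.5711 = 1427.75 XEL
1427.75 XEL × 1.538 = 2195.8795 WYN
2195.8795 WYN × 1.013 = 2224.4259335 GLM
2224.4259335 GLM × 0.7207 = 1603.14377027345 BRX
1603.14377027345 BRX × 1.22 = 1955.835399733609 HVN

1955.84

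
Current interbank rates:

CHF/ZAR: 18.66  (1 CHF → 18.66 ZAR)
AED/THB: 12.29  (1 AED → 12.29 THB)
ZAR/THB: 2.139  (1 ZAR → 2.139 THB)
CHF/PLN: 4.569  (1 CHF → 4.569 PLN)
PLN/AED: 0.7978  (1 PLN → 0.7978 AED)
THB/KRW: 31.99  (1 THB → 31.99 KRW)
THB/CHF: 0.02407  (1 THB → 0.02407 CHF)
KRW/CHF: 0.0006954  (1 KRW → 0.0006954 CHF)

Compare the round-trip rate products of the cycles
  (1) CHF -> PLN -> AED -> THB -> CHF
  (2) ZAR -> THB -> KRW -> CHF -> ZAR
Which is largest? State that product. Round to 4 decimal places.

1.0783

(1) 4.569 × 0.7978 × 12.29 × 0.02407 = 1.07831
(2) 2.139 × 31.99 × 0.0006954 × 18.66 = 0.88791
Highest is cycle (1) at 1.0783 (>1, arbitrage).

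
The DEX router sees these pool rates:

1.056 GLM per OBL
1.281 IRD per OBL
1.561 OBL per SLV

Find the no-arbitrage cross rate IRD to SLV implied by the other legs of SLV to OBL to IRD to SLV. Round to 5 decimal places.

Known legs of the cycle: 1.561 × 1.281 = 1.999641
For no arbitrage the full-cycle product must be 1, so the missing rate is 1 / 1.999641 ≈ 0.5000898.

0.50009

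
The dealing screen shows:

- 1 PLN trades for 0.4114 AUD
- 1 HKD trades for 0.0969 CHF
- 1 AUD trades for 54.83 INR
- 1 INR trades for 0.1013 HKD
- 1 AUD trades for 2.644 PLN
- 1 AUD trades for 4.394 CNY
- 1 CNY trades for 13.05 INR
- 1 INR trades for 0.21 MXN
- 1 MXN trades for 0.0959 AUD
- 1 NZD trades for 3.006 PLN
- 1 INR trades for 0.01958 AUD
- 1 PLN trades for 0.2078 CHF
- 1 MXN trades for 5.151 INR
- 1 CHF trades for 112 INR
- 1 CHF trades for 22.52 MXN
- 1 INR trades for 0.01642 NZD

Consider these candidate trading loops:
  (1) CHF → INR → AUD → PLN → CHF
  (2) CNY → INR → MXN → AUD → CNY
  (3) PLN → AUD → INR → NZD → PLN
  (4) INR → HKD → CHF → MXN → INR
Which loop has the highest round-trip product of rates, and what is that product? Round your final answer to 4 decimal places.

(1) 112 × 0.01958 × 2.644 × 0.2078 = 1.20486
(2) 13.05 × 0.21 × 0.0959 × 4.394 = 1.15480
(3) 0.4114 × 54.83 × 0.01642 × 3.006 = 1.11338
(4) 0.1013 × 0.0969 × 22.52 × 5.151 = 1.13866
Highest is cycle (1) at 1.2049 (>1, arbitrage).

1.2049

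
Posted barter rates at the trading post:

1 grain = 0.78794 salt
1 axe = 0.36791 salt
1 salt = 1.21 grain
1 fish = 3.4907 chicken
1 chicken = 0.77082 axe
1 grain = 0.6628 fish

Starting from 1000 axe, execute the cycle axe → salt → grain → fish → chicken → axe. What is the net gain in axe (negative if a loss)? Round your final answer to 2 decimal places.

-206.08

1000 axe × 0.36791 = 367.91 salt
367.91 salt × 1.21 = 445.1711 grain
445.1711 grain × 0.6628 = 295.05940508 fish
295.05940508 fish × 3.4907 = 1029.963865312756 chicken
1029.963865312756 chicken × 0.77082 = 793.91674666037857992 axe
Net change: 793.91674666037857992 − 1000 = -206.08325333962142008 axe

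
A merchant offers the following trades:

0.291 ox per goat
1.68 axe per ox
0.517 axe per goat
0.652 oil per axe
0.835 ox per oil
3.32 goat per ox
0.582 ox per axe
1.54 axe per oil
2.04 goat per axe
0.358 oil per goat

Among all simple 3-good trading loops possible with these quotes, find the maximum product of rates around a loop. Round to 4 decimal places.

1.1247

axe→goat→oil→axe: 2.04 × 0.358 × 1.54 = 1.12469
axe→ox→goat→axe: 0.582 × 3.32 × 0.517 = 0.99897
axe→goat→ox→axe: 2.04 × 0.291 × 1.68 = 0.99732
ox→goat→oil→ox: 3.32 × 0.358 × 0.835 = 0.99245
axe→oil→ox→axe: 0.652 × 0.835 × 1.68 = 0.91463
Maximum is axe→goat→oil→axe at 1.1247; arbitrage exists.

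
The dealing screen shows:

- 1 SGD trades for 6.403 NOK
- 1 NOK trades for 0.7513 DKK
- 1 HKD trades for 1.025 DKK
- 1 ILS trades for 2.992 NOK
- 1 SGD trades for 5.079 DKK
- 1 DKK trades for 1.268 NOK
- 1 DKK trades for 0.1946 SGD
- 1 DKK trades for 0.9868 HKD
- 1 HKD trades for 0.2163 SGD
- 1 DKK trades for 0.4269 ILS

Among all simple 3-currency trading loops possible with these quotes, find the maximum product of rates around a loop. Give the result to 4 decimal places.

1.0841

HKD→SGD→DKK→HKD: 0.2163 × 5.079 × 0.9868 = 1.08409
ILS→NOK→DKK→ILS: 2.992 × 0.7513 × 0.4269 = 0.95962
DKK→SGD→NOK→DKK: 0.1946 × 6.403 × 0.7513 = 0.93614
Maximum is HKD→SGD→DKK→HKD at 1.0841; arbitrage exists.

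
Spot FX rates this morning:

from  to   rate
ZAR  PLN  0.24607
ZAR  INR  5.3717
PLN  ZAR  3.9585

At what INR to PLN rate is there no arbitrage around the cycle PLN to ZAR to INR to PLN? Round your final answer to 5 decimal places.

0.04703

Known legs of the cycle: 3.9585 × 5.3717 = 21.26387445
For no arbitrage the full-cycle product must be 1, so the missing rate is 1 / 21.26387445 ≈ 0.0470281.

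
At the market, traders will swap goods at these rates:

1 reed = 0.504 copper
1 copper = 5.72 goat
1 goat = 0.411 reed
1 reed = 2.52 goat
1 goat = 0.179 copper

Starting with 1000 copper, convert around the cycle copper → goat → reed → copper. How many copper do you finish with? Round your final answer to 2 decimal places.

1184.86

1000 copper × 5.72 = 5720 goat
5720 goat × 0.411 = 2350.92 reed
2350.92 reed × 0.504 = 1184.86368 copper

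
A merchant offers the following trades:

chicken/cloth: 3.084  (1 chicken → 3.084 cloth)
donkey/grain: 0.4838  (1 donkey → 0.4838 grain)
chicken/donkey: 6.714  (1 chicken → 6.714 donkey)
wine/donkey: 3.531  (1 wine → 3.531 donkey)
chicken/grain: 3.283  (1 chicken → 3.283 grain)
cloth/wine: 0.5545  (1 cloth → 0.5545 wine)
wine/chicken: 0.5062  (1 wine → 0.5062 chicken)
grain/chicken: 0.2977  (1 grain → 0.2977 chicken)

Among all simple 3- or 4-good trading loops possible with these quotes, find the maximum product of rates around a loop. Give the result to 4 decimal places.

donkey→grain→chicken→donkey: 0.4838 × 0.2977 × 6.714 = 0.96700
chicken→cloth→wine→chicken: 3.084 × 0.5545 × 0.5062 = 0.86564
Maximum is donkey→grain→chicken→donkey at 0.9670; no arbitrage — every cycle loses value.

0.9670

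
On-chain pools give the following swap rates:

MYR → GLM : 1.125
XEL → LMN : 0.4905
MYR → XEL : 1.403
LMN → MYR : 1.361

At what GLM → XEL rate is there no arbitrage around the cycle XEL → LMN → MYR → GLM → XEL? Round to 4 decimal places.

1.3315

Known legs of the cycle: 0.4905 × 1.361 × 1.125 = 0.7510168125
For no arbitrage the full-cycle product must be 1, so the missing rate is 1 / 0.7510168125 ≈ 1.331528.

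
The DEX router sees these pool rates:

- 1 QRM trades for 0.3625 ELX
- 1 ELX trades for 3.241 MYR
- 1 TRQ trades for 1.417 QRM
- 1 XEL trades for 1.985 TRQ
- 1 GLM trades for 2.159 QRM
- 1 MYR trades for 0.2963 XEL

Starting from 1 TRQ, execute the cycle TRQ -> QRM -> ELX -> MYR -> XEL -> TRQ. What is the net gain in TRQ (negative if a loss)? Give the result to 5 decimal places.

1 TRQ × 1.417 = 1.417 QRM
1.417 QRM × 0.3625 = 0.5136625 ELX
0.5136625 ELX × 3.241 = 1.6647801625 MYR
1.6647801625 MYR × 0.2963 = 0.49327436214875 XEL
0.49327436214875 XEL × 1.985 = 0.97914960886526875 TRQ
Net change: 0.97914960886526875 − 1 = -0.02085039113473125 TRQ

-0.02085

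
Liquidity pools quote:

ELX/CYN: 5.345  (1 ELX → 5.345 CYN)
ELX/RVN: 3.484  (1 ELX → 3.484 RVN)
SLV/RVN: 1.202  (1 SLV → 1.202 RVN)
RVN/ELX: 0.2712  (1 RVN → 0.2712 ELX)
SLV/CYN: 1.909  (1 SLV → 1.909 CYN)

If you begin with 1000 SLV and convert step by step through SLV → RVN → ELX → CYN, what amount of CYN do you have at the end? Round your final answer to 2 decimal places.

1000 SLV × 1.202 = 1202 RVN
1202 RVN × 0.2712 = 325.9824 ELX
325.9824 ELX × 5.345 = 1742.375928 CYN

1742.38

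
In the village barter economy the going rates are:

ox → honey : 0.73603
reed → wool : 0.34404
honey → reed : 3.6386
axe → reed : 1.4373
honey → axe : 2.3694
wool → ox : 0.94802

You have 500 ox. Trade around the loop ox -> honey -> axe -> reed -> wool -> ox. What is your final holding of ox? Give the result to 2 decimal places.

408.77

500 ox × 0.73603 = 368.015 honey
368.015 honey × 2.3694 = 871.974741 axe
871.974741 axe × 1.4373 = 1253.2892952393 reed
1253.2892952393 reed × 0.34404 = 431.181649134128772 wool
431.181649134128772 wool × 0.94802 = 408.76882701213675843144 ox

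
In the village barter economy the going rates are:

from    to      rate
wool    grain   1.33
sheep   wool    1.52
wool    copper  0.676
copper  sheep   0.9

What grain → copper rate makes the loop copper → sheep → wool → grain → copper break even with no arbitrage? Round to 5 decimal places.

Known legs of the cycle: 0.9 × 1.52 × 1.33 = 1.81944
For no arbitrage the full-cycle product must be 1, so the missing rate is 1 / 1.81944 ≈ 0.5496197.

0.54962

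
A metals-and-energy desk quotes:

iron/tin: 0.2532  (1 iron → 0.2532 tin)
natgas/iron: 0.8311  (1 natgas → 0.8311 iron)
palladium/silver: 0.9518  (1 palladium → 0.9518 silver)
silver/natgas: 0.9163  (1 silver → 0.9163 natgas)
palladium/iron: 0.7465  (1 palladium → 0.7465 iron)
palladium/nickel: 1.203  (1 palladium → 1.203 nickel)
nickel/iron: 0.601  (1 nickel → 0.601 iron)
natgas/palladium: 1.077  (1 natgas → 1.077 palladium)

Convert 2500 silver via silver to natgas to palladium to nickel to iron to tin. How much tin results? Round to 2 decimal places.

451.64

2500 silver × 0.9163 = 2290.75 natgas
2290.75 natgas × 1.077 = 2467.13775 palladium
2467.13775 palladium × 1.203 = 2967.96671325 nickel
2967.96671325 nickel × 0.601 = 1783.74799466325 iron
1783.74799466325 iron × 0.2532 = 451.6449922487349 tin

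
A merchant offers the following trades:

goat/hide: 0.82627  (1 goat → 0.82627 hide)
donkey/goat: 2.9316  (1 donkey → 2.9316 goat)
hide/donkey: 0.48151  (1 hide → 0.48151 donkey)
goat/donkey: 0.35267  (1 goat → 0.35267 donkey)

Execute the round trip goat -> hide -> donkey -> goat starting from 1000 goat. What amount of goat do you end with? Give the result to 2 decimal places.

1166.36

1000 goat × 0.82627 = 826.27 hide
826.27 hide × 0.48151 = 397.8572677 donkey
397.8572677 donkey × 2.9316 = 1166.35836598932 goat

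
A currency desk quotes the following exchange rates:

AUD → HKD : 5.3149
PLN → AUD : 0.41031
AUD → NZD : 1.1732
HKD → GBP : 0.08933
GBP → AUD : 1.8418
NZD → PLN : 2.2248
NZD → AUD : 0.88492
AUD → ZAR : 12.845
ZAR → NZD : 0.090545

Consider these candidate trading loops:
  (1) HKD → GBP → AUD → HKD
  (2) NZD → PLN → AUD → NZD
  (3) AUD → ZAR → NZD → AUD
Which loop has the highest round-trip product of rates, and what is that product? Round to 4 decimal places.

(1) 0.08933 × 1.8418 × 5.3149 = 0.87445
(2) 2.2248 × 0.41031 × 1.1732 = 1.07096
(3) 12.845 × 0.090545 × 0.88492 = 1.02921
Highest is cycle (2) at 1.0710 (>1, arbitrage).

1.0710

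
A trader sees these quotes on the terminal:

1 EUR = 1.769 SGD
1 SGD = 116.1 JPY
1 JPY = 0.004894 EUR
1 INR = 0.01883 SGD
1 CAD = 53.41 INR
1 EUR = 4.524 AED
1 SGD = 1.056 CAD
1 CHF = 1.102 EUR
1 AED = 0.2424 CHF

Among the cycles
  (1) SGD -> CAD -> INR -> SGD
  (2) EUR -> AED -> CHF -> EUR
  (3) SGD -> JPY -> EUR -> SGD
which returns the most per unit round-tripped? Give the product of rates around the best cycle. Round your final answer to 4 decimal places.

(1) 1.056 × 53.41 × 0.01883 = 1.06203
(2) 4.524 × 0.2424 × 1.102 = 1.20847
(3) 116.1 × 0.004894 × 1.769 = 1.00513
Highest is cycle (2) at 1.2085 (>1, arbitrage).

1.2085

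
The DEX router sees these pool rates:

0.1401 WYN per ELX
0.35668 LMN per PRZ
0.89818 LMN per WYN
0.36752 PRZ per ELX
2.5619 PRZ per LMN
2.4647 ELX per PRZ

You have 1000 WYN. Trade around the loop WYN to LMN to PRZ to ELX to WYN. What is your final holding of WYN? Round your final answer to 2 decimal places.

1000 WYN × 0.89818 = 898.18 LMN
898.18 LMN × 2.5619 = 2301.047342 PRZ
2301.047342 PRZ × 2.4647 = 5671.3913838274 ELX
5671.3913838274 ELX × 0.1401 = 794.56193287421874 WYN

794.56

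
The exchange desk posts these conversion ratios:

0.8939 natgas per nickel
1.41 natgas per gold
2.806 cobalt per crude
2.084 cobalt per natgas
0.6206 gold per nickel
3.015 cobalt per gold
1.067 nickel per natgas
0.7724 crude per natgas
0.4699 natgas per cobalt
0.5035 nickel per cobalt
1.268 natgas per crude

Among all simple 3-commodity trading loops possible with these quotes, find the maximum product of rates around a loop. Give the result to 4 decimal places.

natgas→crude→cobalt→natgas: 0.7724 × 2.806 × 0.4699 = 1.01844
gold→cobalt→nickel→gold: 3.015 × 0.5035 × 0.6206 = 0.94210
natgas→cobalt→nickel→natgas: 2.084 × 0.5035 × 0.8939 = 0.93796
natgas→nickel→gold→natgas: 1.067 × 0.6206 × 1.41 = 0.93367
Maximum is natgas→crude→cobalt→natgas at 1.0184; arbitrage exists.

1.0184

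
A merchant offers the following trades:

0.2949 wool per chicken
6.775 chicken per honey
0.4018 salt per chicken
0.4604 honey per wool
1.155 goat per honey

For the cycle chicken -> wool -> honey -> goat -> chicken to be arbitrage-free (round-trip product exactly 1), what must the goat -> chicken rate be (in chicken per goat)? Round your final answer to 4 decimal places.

Known legs of the cycle: 0.2949 × 0.4604 × 1.155 = 0.1568166138
For no arbitrage the full-cycle product must be 1, so the missing rate is 1 / 0.1568166138 ≈ 6.376875.

6.3769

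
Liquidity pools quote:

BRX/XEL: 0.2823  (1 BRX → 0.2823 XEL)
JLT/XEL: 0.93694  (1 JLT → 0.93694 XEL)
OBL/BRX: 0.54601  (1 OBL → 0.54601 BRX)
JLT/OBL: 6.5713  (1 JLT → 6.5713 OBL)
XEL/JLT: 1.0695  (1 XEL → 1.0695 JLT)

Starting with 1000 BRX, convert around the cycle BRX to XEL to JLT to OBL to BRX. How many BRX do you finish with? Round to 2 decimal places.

1083.29

1000 BRX × 0.2823 = 282.3 XEL
282.3 XEL × 1.0695 = 301.91985 JLT
301.91985 JLT × 6.5713 = 1984.005910305 OBL
1984.005910305 OBL × 0.54601 = 1083.28706708563305 BRX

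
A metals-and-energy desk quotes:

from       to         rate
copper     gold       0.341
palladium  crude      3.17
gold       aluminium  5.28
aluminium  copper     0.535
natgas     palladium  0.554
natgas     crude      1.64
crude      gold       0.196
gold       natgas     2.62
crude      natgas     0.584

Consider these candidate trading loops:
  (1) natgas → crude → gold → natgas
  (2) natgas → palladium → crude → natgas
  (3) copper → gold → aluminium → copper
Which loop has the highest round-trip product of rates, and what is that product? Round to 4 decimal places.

1.0256

(1) 1.64 × 0.196 × 2.62 = 0.84217
(2) 0.554 × 3.17 × 0.584 = 1.02561
(3) 0.341 × 5.28 × 0.535 = 0.96326
Highest is cycle (2) at 1.0256 (>1, arbitrage).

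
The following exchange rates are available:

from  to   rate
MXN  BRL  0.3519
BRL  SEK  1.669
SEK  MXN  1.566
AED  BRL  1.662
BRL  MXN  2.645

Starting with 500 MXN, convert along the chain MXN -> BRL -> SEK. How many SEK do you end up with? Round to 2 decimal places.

293.66

500 MXN × 0.3519 = 175.95 BRL
175.95 BRL × 1.669 = 293.66055 SEK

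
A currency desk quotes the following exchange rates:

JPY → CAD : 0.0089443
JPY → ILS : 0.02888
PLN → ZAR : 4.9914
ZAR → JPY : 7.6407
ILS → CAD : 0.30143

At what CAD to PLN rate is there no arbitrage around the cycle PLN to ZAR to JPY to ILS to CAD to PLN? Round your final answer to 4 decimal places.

Known legs of the cycle: 4.9914 × 7.6407 × 0.02888 × 0.30143 = 0.332000842092430032
For no arbitrage the full-cycle product must be 1, so the missing rate is 1 / 0.332000842092430032 ≈ 3.012041.

3.0120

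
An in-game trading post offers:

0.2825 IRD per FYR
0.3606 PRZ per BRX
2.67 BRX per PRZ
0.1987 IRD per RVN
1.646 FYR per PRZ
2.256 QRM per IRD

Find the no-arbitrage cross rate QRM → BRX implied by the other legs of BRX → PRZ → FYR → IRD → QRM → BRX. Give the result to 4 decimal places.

Known legs of the cycle: 0.3606 × 1.646 × 0.2825 × 2.256 = 0.378279756432
For no arbitrage the full-cycle product must be 1, so the missing rate is 1 / 0.378279756432 ≈ 2.643546.

2.6435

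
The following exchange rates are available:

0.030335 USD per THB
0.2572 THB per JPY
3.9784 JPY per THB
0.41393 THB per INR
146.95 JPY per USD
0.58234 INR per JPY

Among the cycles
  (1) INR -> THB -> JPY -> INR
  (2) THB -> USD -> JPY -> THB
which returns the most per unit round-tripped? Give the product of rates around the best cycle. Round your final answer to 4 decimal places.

(1) 0.41393 × 3.9784 × 0.58234 = 0.95899
(2) 0.030335 × 146.95 × 0.2572 = 1.14653
Highest is cycle (2) at 1.1465 (>1, arbitrage).

1.1465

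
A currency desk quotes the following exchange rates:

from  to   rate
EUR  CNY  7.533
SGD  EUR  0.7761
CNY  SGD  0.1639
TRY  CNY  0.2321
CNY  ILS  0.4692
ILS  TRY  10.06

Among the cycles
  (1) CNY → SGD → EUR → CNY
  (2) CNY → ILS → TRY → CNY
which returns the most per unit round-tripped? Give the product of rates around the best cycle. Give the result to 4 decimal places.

1.0955

(1) 0.1639 × 0.7761 × 7.533 = 0.95822
(2) 0.4692 × 10.06 × 0.2321 = 1.09555
Highest is cycle (2) at 1.0955 (>1, arbitrage).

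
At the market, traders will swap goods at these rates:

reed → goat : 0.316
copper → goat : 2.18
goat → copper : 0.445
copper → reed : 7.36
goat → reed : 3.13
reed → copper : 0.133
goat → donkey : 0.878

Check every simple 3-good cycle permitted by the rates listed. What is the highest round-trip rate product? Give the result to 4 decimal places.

1.0350

reed→goat→copper→reed: 0.316 × 0.445 × 7.36 = 1.03496
reed→copper→goat→reed: 0.133 × 2.18 × 3.13 = 0.90751
Maximum is reed→goat→copper→reed at 1.0350; arbitrage exists.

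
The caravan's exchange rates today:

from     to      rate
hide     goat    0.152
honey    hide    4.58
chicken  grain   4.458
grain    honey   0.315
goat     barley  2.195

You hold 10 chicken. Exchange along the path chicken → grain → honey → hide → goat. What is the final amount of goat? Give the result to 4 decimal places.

10 chicken × 4.458 = 44.58 grain
44.58 grain × 0.315 = 14.0427 honey
14.0427 honey × 4.58 = 64.315566 hide
64.315566 hide × 0.152 = 9.775966032 goat

9.7760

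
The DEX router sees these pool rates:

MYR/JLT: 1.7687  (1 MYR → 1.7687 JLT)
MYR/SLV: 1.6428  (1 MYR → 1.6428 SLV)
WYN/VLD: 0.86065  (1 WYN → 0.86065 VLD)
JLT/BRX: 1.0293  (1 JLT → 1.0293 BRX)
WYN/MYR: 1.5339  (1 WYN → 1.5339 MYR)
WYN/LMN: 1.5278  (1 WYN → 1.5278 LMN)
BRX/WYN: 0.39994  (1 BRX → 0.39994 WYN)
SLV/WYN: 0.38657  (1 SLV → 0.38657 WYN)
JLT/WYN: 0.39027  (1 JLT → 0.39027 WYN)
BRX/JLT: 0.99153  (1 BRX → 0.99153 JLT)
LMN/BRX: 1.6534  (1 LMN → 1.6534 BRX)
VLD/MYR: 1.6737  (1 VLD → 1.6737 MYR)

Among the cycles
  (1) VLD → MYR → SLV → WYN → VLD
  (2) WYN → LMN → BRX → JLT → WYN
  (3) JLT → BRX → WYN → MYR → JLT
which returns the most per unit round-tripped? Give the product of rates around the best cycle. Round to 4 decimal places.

1.1168

(1) 1.6737 × 1.6428 × 0.38657 × 0.86065 = 0.91478
(2) 1.5278 × 1.6534 × 0.99153 × 0.39027 = 0.97750
(3) 1.0293 × 0.39994 × 1.5339 × 1.7687 = 1.11683
Highest is cycle (3) at 1.1168 (>1, arbitrage).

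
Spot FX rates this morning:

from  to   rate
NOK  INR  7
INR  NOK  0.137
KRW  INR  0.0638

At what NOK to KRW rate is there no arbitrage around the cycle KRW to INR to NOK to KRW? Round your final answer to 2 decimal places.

114.41

Known legs of the cycle: 0.0638 × 0.137 = 0.0087406
For no arbitrage the full-cycle product must be 1, so the missing rate is 1 / 0.0087406 ≈ 114.4086.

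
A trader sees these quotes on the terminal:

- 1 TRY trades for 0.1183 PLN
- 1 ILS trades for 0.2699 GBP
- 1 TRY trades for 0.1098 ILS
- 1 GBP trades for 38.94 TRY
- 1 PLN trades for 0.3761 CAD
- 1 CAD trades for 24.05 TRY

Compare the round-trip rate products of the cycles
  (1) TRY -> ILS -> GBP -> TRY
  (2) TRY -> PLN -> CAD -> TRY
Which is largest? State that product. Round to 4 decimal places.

1.1540

(1) 0.1098 × 0.2699 × 38.94 = 1.15399
(2) 0.1183 × 0.3761 × 24.05 = 1.07005
Highest is cycle (1) at 1.1540 (>1, arbitrage).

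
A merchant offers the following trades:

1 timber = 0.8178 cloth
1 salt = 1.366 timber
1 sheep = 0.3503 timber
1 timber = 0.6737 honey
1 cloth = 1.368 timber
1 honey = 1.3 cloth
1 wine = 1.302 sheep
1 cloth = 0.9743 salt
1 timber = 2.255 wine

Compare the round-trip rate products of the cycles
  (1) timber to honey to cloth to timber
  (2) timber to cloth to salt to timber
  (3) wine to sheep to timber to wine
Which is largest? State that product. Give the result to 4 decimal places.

1.1981

(1) 0.6737 × 1.3 × 1.368 = 1.19811
(2) 0.8178 × 0.9743 × 1.366 = 1.08840
(3) 1.302 × 0.3503 × 2.255 = 1.02848
Highest is cycle (1) at 1.1981 (>1, arbitrage).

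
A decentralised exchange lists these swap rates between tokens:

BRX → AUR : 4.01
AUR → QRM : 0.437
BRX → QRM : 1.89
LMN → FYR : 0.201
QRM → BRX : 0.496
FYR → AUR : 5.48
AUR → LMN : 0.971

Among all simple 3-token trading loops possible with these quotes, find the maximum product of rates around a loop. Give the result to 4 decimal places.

1.0695

AUR→LMN→FYR→AUR: 0.971 × 0.201 × 5.48 = 1.06954
AUR→QRM→BRX→AUR: 0.437 × 0.496 × 4.01 = 0.86918
Maximum is AUR→LMN→FYR→AUR at 1.0695; arbitrage exists.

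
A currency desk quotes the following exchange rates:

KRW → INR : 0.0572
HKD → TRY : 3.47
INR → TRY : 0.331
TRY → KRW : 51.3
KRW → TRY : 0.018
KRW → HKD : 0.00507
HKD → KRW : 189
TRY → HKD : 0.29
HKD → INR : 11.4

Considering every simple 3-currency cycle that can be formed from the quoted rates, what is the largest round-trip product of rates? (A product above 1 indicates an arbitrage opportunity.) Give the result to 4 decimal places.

INR→TRY→HKD→INR: 0.331 × 0.29 × 11.4 = 1.09429
KRW→TRY→HKD→KRW: 0.018 × 0.29 × 189 = 0.98658
INR→TRY→KRW→INR: 0.331 × 51.3 × 0.0572 = 0.97127
KRW→HKD→TRY→KRW: 0.00507 × 3.47 × 51.3 = 0.90252
Maximum is INR→TRY→HKD→INR at 1.0943; arbitrage exists.

1.0943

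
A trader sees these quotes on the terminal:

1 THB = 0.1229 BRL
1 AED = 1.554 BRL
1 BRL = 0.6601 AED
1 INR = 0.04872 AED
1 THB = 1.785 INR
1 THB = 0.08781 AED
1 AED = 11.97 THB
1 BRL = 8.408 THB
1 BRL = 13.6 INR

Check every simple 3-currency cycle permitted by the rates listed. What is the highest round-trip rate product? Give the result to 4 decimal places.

THB→AED→BRL→THB: 0.08781 × 1.554 × 8.408 = 1.14733
INR→AED→THB→INR: 0.04872 × 11.97 × 1.785 = 1.04097
INR→AED→BRL→INR: 0.04872 × 1.554 × 13.6 = 1.02967
THB→BRL→AED→THB: 0.1229 × 0.6601 × 11.97 = 0.97108
Maximum is THB→AED→BRL→THB at 1.1473; arbitrage exists.

1.1473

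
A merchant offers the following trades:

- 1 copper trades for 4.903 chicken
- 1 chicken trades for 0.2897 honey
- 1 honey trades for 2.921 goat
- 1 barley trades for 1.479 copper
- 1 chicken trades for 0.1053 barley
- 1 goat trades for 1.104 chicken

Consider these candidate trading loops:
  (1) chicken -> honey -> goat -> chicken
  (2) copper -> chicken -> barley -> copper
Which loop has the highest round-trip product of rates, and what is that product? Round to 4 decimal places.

(1) 0.2897 × 2.921 × 1.104 = 0.93422
(2) 4.903 × 0.1053 × 1.479 = 0.76359
Highest is cycle (1) at 0.9342 (≤1, no arbitrage).

0.9342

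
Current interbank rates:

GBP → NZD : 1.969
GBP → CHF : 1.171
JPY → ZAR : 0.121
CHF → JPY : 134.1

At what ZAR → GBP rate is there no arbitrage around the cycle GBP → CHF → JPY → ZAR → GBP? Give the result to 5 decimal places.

0.05263

Known legs of the cycle: 1.171 × 134.1 × 0.121 = 19.0007631
For no arbitrage the full-cycle product must be 1, so the missing rate is 1 / 19.0007631 ≈ 0.0526295.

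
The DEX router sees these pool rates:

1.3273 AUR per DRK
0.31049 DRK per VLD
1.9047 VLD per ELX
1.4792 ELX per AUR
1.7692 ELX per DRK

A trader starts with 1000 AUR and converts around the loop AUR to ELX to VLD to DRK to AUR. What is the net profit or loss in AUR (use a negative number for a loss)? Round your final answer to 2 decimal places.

1000 AUR × 1.4792 = 1479.2 ELX
1479.2 ELX × 1.9047 = 2817.43224 VLD
2817.43224 VLD × 0.31049 = 874.7845361976 DRK
874.7845361976 DRK × 1.3273 = 1161.10151489507448 AUR
Net change: 1161.10151489507448 − 1000 = 161.10151489507448 AUR

161.10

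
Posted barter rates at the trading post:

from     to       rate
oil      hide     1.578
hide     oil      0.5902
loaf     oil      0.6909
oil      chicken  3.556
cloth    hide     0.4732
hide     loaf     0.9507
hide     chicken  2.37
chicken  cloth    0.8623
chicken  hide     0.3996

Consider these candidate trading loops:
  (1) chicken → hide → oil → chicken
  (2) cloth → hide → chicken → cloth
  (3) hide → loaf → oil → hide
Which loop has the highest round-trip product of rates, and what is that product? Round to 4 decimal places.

1.0365

(1) 0.3996 × 0.5902 × 3.556 = 0.83866
(2) 0.4732 × 2.37 × 0.8623 = 0.96706
(3) 0.9507 × 0.6909 × 1.578 = 1.03649
Highest is cycle (3) at 1.0365 (>1, arbitrage).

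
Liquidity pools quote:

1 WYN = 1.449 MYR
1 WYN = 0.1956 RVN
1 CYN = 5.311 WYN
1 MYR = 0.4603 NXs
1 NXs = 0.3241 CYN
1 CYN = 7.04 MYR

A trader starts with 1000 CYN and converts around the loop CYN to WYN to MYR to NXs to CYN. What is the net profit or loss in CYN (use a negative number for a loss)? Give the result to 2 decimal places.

148.06

1000 CYN × 5.311 = 5311 WYN
5311 WYN × 1.449 = 7695.639 MYR
7695.639 MYR × 0.4603 = 3542.3026317 NXs
3542.3026317 NXs × 0.3241 = 1148.06028293397 CYN
Net change: 1148.06028293397 − 1000 = 148.06028293397 CYN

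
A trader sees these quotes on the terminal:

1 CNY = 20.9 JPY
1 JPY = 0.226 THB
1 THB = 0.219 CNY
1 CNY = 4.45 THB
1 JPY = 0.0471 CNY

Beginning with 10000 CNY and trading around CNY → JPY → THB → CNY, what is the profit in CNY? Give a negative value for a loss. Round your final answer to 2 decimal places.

344.25

10000 CNY × 20.9 = 209000 JPY
209000 JPY × 0.226 = 47234 THB
47234 THB × 0.219 = 10344.246 CNY
Net change: 10344.246 − 10000 = 344.246 CNY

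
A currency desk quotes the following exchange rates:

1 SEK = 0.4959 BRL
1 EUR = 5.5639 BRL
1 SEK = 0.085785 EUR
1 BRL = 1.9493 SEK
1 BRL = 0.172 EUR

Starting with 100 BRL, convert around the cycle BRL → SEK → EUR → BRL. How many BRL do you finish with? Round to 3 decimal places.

93.040

100 BRL × 1.9493 = 194.93 SEK
194.93 SEK × 0.085785 = 16.72207005 EUR
16.72207005 EUR × 5.5639 = 93.039925551195 BRL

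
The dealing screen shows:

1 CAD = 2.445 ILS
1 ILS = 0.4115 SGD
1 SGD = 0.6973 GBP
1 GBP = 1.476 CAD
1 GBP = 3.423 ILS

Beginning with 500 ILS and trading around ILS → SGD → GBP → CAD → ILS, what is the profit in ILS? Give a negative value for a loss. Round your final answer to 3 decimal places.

500 ILS × 0.4115 = 205.75 SGD
205.75 SGD × 0.6973 = 143.469475 GBP
143.469475 GBP × 1.476 = 211.7609451 CAD
211.7609451 CAD × 2.445 = 517.7555107695 ILS
Net change: 517.7555107695 − 500 = 17.7555107695 ILS

17.756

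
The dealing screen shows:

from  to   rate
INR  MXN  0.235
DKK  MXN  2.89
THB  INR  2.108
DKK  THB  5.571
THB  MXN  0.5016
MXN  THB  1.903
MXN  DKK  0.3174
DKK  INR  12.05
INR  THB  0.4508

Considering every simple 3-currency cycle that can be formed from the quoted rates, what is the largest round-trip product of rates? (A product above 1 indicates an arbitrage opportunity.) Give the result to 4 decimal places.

0.9427

THB→INR→MXN→THB: 2.108 × 0.235 × 1.903 = 0.94271
INR→MXN→DKK→INR: 0.235 × 0.3174 × 12.05 = 0.89880
THB→MXN→DKK→THB: 0.5016 × 0.3174 × 5.571 = 0.88695
Maximum is THB→INR→MXN→THB at 0.9427; no arbitrage — every cycle loses value.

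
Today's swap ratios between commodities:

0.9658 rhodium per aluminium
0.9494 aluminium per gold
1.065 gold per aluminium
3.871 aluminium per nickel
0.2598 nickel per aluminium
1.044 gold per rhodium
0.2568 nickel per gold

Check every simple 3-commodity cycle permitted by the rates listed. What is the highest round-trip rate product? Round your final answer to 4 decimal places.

aluminium→gold→nickel→aluminium: 1.065 × 0.2568 × 3.871 = 1.05869
rhodium→gold→aluminium→rhodium: 1.044 × 0.9494 × 0.9658 = 0.95728
Maximum is aluminium→gold→nickel→aluminium at 1.0587; arbitrage exists.

1.0587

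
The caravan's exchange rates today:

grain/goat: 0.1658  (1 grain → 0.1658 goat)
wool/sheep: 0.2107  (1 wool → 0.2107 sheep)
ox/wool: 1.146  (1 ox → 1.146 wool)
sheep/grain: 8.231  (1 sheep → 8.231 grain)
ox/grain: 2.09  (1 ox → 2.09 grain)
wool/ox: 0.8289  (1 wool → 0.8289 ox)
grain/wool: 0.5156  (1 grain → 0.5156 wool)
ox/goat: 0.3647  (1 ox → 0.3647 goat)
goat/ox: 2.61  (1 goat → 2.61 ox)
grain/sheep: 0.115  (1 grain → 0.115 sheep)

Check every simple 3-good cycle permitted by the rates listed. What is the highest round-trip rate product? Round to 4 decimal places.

0.9044

grain→goat→ox→grain: 0.1658 × 2.61 × 2.09 = 0.90442
wool→sheep→grain→wool: 0.2107 × 8.231 × 0.5156 = 0.89419
wool→ox→grain→wool: 0.8289 × 2.09 × 0.5156 = 0.89323
Maximum is grain→goat→ox→grain at 0.9044; no arbitrage — every cycle loses value.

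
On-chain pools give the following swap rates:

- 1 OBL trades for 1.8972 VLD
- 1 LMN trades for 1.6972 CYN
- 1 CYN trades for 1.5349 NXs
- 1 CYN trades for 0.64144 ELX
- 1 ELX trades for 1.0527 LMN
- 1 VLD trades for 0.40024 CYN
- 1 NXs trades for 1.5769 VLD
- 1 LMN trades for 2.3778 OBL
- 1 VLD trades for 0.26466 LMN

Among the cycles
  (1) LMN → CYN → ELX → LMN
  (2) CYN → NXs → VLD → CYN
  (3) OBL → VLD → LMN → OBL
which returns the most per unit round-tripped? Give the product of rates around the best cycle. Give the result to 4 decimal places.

1.1939

(1) 1.6972 × 0.64144 × 1.0527 = 1.14602
(2) 1.5349 × 1.5769 × 0.40024 = 0.96873
(3) 1.8972 × 0.26466 × 2.3778 = 1.19392
Highest is cycle (3) at 1.1939 (>1, arbitrage).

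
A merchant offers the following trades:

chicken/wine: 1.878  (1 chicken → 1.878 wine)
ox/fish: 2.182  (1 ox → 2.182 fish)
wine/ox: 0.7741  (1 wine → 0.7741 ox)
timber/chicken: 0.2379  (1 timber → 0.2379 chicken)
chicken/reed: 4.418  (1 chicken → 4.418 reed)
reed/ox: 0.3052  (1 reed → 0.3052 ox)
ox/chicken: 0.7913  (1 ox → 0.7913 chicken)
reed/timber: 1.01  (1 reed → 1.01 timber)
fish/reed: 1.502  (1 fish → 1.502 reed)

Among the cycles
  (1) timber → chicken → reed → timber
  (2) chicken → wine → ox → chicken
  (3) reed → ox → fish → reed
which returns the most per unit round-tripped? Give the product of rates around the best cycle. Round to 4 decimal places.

1.1504

(1) 0.2379 × 4.418 × 1.01 = 1.06155
(2) 1.878 × 0.7741 × 0.7913 = 1.15036
(3) 0.3052 × 2.182 × 1.502 = 1.00025
Highest is cycle (2) at 1.1504 (>1, arbitrage).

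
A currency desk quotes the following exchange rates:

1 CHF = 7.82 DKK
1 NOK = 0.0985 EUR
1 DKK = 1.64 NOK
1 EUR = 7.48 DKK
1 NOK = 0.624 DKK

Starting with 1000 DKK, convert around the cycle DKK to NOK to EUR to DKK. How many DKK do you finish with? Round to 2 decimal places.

1000 DKK × 1.64 = 1640 NOK
1640 NOK × 0.0985 = 161.54 EUR
161.54 EUR × 7.48 = 1208.3192 DKK

1208.32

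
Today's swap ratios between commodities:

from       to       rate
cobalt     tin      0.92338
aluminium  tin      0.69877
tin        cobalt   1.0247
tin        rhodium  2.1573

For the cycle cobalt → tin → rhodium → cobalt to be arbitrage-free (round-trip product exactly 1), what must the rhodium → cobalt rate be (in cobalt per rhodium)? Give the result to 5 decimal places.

Known legs of the cycle: 0.92338 × 2.1573 = 1.992007674
For no arbitrage the full-cycle product must be 1, so the missing rate is 1 / 1.992007674 ≈ 0.5020061.

0.50201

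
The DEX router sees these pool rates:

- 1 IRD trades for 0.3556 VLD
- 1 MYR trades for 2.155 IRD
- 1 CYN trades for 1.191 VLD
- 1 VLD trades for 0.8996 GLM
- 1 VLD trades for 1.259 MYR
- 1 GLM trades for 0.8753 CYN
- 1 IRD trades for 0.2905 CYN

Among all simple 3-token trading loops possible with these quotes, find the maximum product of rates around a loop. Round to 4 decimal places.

0.9648

IRD→VLD→MYR→IRD: 0.3556 × 1.259 × 2.155 = 0.96479
GLM→CYN→VLD→GLM: 0.8753 × 1.191 × 0.8996 = 0.93782
Maximum is IRD→VLD→MYR→IRD at 0.9648; no arbitrage — every cycle loses value.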